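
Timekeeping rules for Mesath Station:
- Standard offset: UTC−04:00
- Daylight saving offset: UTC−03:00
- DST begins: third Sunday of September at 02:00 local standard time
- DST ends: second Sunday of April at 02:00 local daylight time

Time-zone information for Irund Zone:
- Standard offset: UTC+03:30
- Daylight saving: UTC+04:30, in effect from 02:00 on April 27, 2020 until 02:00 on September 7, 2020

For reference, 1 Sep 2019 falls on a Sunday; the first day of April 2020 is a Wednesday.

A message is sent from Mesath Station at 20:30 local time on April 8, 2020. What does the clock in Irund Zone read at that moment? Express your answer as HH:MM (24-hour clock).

03:00

1 September 2019 is a Sunday, so the first Sunday is September 1 and the third is September 15.
1 April 2020 is a Wednesday, so the first Sunday is April 5 and the second is April 12.
April 8, 2020 falls between 15 September 2019 and 12 April 2020, so daylight saving is in effect and Mesath Station is at UTC−03:00.
20:30 Mesath Station + 3h = 23:30 UTC.
At the standard offset (UTC+03:30), 23:30 UTC + 3h30m = 03:00 Irund Zone standard time (rolling into the next day, 9 April 2020).
The standard-time date in Irund Zone, April 9, 2020, is outside the daylight-saving period (27 April – 7 September), so Irund Zone is on standard time, UTC+03:30.
23:30 UTC + 3h30m = 03:00 Irund Zone (rolling into the next day, 9 April 2020).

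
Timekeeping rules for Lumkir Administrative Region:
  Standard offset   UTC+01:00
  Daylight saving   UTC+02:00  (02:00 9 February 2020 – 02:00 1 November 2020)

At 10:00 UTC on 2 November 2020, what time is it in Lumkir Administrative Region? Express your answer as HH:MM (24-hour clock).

11:00

At the standard offset (UTC+01:00), 10:00 UTC + 1h = 11:00 Lumkir Administrative Region standard time.
The standard-time date in Lumkir Administrative Region, 2 November 2020, does not fall between 9 February and 1 November, so daylight saving is not in effect and Lumkir Administrative Region is at UTC+01:00.
10:00 UTC + 1h = 11:00 local.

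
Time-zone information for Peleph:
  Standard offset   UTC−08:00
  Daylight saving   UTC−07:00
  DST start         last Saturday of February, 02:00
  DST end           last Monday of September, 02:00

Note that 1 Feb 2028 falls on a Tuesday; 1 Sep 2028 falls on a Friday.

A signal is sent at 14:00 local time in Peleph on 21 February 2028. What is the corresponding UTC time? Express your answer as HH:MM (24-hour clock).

1 February 2028 is a Tuesday, so Saturdays fall on 5, 12, 19, 26; the last is February 26.
1 September 2028 is a Friday, so Mondays fall on 4, 11, 18, 25; the last is September 25.
21 February 2028 is outside the daylight-saving period (26 February – 25 September), so Peleph is on standard time, UTC−08:00.
14:00 local + 8h = 22:00 UTC.

22:00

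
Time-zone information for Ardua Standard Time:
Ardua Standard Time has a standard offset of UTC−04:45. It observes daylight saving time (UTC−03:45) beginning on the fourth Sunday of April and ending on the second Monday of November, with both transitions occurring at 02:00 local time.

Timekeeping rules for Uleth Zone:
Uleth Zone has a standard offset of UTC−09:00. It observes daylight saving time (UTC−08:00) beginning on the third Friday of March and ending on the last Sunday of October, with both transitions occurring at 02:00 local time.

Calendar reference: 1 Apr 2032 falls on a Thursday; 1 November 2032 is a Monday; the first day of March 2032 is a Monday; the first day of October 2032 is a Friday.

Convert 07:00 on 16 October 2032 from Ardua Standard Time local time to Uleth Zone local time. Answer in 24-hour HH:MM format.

02:45

1 April 2032 is a Thursday, so the first Sunday is April 4 and the fourth is April 25.
1 November 2032 is a Monday, so the first Monday is November 1 and the second is November 8.
Daylight saving runs 25 April – 8 November; 16 October 2032 is inside that window, so Ardua Standard Time is at UTC−03:45.
07:00 Ardua Standard Time + 3h45m = 10:45 UTC.
1 March 2032 is a Monday, so the first Friday is March 5 and the third is March 19.
1 October 2032 is a Friday, so Sundays fall on 3, 10, 17, 24, 31; the last is October 31.
At the standard offset (UTC−09:00), 10:45 UTC − 9h = 01:45 Uleth Zone standard time.
Daylight saving runs 19 March – 31 October; the standard-time date in Uleth Zone, 16 October 2032, is inside that window, so Uleth Zone is at UTC−08:00.
10:45 UTC − 8h = 02:45 Uleth Zone.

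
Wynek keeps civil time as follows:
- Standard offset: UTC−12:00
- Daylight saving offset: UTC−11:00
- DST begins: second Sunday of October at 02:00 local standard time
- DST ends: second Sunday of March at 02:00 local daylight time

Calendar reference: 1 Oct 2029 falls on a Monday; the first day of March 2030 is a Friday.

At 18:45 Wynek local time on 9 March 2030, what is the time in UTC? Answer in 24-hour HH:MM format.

05:45

1 October 2029 is a Monday, so the first Sunday is October 7 and the second is October 14.
1 March 2030 is a Friday, so the first Sunday is March 3 and the second is March 10.
9 March 2030 falls between 14 October 2029 and 10 March 2030, so daylight saving is in effect and Wynek is at UTC−11:00.
18:45 local + 11h = 05:45 UTC (rolling into the next day, 10 March 2030).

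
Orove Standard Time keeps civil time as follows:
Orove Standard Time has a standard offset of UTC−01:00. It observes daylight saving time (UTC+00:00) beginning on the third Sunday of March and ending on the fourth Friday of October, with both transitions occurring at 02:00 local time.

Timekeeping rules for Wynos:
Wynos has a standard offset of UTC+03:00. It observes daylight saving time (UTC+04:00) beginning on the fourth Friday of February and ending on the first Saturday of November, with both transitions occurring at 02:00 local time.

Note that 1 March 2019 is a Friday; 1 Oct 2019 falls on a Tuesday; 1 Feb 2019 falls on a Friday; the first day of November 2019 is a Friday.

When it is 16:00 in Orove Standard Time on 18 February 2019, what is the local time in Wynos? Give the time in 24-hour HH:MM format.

20:00

1 March 2019 is a Friday, so the first Sunday is March 3 and the third is March 17.
1 October 2019 is a Tuesday, so the first Friday is October 4 and the fourth is October 25.
Daylight saving runs 17 March – 25 October; 18 February 2019 is outside that window, so Orove Standard Time is on standard time at UTC−01:00.
16:00 Orove Standard Time + 1h = 17:00 UTC.
1 February 2019 is a Friday, so the first Friday is February 1 and the fourth is February 22.
1 November 2019 is a Friday, so the first Saturday is November 2.
At the standard offset (UTC+03:00), 17:00 UTC + 3h = 20:00 Wynos standard time.
Daylight saving runs 22 February – 2 November; the standard-time date in Wynos, 18 February 2019, is outside that window, so Wynos is on standard time at UTC+03:00.
17:00 UTC + 3h = 20:00 Wynos.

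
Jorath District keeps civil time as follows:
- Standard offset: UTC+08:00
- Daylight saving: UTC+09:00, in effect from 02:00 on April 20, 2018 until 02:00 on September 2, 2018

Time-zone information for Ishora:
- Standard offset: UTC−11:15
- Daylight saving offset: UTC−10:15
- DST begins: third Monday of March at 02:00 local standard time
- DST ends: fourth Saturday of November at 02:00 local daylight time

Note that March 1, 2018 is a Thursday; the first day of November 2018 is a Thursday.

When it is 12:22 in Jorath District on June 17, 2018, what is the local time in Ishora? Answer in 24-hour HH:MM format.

17:07

June 17, 2018 falls between 20 April and 2 September, so daylight saving is in effect and Jorath District is at UTC+09:00.
12:22 Jorath District − 9h = 03:22 UTC.
1 March 2018 is a Thursday, so the first Monday is March 5 and the third is March 19.
1 November 2018 is a Thursday, so the first Saturday is November 3 and the fourth is November 24.
At the standard offset (UTC−11:15), 03:22 UTC − 11h15m = 16:07 Ishora standard time (rolling into the previous day, 16 June 2018).
The standard-time date in Ishora, June 16, 2018, falls between 19 March and 24 November, so daylight saving is in effect and Ishora is at UTC−10:15.
03:22 UTC − 10h15m = 17:07 Ishora (rolling into the previous day, 16 June 2018).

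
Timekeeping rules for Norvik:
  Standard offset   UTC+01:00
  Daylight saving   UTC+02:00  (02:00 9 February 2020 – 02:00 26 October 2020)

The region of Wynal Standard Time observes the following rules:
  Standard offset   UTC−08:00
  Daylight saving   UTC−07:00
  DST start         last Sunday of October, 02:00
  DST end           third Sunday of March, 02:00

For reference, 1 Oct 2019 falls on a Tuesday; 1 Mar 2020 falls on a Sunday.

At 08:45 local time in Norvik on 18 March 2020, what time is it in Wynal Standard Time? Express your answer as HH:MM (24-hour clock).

22:45

Daylight saving runs 9 February – 26 October; 18 March 2020 is inside that window, so Norvik is at UTC+02:00.
08:45 Norvik − 2h = 06:45 UTC.
1 October 2019 is a Tuesday, so Sundays fall on 6, 13, 20, 27; the last is October 27.
1 March 2020 is a Sunday, so the first Sunday is March 1 and the third is March 15.
At the standard offset (UTC−08:00), 06:45 UTC − 8h = 22:45 Wynal Standard Time standard time (rolling into the previous day, 17 March 2020).
The standard-time date in Wynal Standard Time, 17 March 2020, is outside the daylight-saving period (27 October 2019 – 15 March 2020), so Wynal Standard Time is on standard time, UTC−08:00.
06:45 UTC − 8h = 22:45 Wynal Standard Time (rolling into the previous day, 17 March 2020).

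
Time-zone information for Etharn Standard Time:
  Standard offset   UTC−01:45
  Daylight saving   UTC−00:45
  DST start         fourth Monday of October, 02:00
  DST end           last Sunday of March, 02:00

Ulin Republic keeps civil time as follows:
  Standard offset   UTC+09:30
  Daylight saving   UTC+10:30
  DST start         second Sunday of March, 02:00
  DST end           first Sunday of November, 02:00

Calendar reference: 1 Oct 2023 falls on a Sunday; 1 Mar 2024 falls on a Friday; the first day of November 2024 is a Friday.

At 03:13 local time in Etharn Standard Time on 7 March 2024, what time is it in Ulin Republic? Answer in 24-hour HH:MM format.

1 October 2023 is a Sunday, so the first Monday is October 2 and the fourth is October 23.
1 March 2024 is a Friday, so Sundays fall on 3, 10, 17, 24, 31; the last is March 31.
7 March 2024 falls between 23 October 2023 and 31 March 2024, so daylight saving is in effect and Etharn Standard Time is at UTC−00:45.
03:13 Etharn Standard Time + 0h45m = 03:58 UTC.
1 March 2024 is a Friday, so the first Sunday is March 3 and the second is March 10.
1 November 2024 is a Friday, so the first Sunday is November 3.
At the standard offset (UTC+09:30), 03:58 UTC + 9h30m = 13:28 Ulin Republic standard time.
Daylight saving runs 10 March – 3 November; the standard-time date in Ulin Republic, 7 March 2024, is outside that window, so Ulin Republic is on standard time at UTC+09:30.
03:58 UTC + 9h30m = 13:28 Ulin Republic.

13:28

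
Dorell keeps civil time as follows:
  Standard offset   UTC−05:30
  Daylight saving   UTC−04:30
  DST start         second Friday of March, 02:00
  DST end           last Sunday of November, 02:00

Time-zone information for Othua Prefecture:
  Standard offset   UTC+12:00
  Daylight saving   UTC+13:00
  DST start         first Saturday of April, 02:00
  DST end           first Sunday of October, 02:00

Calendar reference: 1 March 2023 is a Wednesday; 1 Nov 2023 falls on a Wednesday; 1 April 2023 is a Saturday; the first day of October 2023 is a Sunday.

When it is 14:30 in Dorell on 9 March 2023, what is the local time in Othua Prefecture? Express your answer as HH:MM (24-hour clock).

1 March 2023 is a Wednesday, so the first Friday is March 3 and the second is March 10.
1 November 2023 is a Wednesday, so Sundays fall on 5, 12, 19, 26; the last is November 26.
Daylight saving runs 10 March – 26 November; 9 March 2023 is outside that window, so Dorell is on standard time at UTC−05:30.
14:30 Dorell + 5h30m = 20:00 UTC.
1 April 2023 is a Saturday, so the first Saturday is April 1.
1 October 2023 is a Sunday, so the first Sunday is October 1.
At the standard offset (UTC+12:00), 20:00 UTC + 12h = 08:00 Othua Prefecture standard time (rolling into the next day, 10 March 2023).
The standard-time date in Othua Prefecture, 10 March 2023, does not fall between 1 April and 1 October, so daylight saving is not in effect and Othua Prefecture is at UTC+12:00.
20:00 UTC + 12h = 08:00 Othua Prefecture (rolling into the next day, 10 March 2023).

08:00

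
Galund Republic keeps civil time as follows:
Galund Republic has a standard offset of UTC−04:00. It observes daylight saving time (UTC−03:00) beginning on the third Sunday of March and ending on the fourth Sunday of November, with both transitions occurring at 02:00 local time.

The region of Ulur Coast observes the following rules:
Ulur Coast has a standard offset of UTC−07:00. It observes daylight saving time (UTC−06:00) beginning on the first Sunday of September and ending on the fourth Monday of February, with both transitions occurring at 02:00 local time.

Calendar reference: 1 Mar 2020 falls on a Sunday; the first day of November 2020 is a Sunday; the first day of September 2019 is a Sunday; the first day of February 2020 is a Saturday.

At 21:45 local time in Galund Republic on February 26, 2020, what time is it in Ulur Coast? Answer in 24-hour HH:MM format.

18:45

1 March 2020 is a Sunday, so the first Sunday is March 1 and the third is March 15.
1 November 2020 is a Sunday, so the first Sunday is November 1 and the fourth is November 22.
Daylight saving runs 15 March – 22 November; February 26, 2020 is outside that window, so Galund Republic is on standard time at UTC−04:00.
21:45 Galund Republic + 4h = 01:45 UTC (rolling into the next day, 27 February 2020).
1 September 2019 is a Sunday, so the first Sunday is September 1.
1 February 2020 is a Saturday, so the first Monday is February 3 and the fourth is February 24.
At the standard offset (UTC−07:00), 01:45 UTC − 7h = 18:45 Ulur Coast standard time (rolling into the previous day, 26 February 2020).
The standard-time date in Ulur Coast, February 26, 2020, does not fall between 1 September 2019 and 24 February 2020, so daylight saving is not in effect and Ulur Coast is at UTC−07:00.
01:45 UTC − 7h = 18:45 Ulur Coast (rolling into the previous day, 26 February 2020).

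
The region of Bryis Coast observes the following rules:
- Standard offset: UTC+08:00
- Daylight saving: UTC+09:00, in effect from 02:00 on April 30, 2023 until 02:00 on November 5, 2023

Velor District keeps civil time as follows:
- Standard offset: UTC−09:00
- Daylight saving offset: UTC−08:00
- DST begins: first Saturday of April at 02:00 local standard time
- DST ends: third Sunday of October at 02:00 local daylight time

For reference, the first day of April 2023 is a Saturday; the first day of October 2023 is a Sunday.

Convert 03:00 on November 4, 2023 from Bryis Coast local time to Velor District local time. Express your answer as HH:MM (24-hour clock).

November 4, 2023 lies within the daylight-saving period (30 April – 5 November), so Bryis Coast is on daylight time, UTC+09:00.
03:00 Bryis Coast − 9h = 18:00 UTC (rolling into the previous day, 3 November 2023).
1 April 2023 is a Saturday, so the first Saturday is April 1.
1 October 2023 is a Sunday, so the first Sunday is October 1 and the third is October 15.
At the standard offset (UTC−09:00), 18:00 UTC − 9h = 09:00 Velor District standard time.
The standard-time date in Velor District, November 3, 2023, does not fall between 1 April and 15 October, so daylight saving is not in effect and Velor District is at UTC−09:00.
18:00 UTC − 9h = 09:00 Velor District.

09:00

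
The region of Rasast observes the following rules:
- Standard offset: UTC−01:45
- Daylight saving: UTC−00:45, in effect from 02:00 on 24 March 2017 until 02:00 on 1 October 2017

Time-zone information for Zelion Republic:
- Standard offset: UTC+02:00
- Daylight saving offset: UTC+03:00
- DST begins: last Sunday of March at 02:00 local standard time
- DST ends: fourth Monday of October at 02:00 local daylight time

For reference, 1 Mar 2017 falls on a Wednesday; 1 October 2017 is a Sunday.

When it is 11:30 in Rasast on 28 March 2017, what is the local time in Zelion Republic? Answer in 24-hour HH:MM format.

28 March 2017 lies within the daylight-saving period (24 March – 1 October), so Rasast is on daylight time, UTC−00:45.
11:30 Rasast + 0h45m = 12:15 UTC.
1 March 2017 is a Wednesday, so Sundays fall on 5, 12, 19, 26; the last is March 26.
1 October 2017 is a Sunday, so the first Monday is October 2 and the fourth is October 23.
At the standard offset (UTC+02:00), 12:15 UTC + 2h = 14:15 Zelion Republic standard time.
The standard-time date in Zelion Republic, 28 March 2017, falls between 26 March and 23 October, so daylight saving is in effect and Zelion Republic is at UTC+03:00.
12:15 UTC + 3h = 15:15 Zelion Republic.

15:15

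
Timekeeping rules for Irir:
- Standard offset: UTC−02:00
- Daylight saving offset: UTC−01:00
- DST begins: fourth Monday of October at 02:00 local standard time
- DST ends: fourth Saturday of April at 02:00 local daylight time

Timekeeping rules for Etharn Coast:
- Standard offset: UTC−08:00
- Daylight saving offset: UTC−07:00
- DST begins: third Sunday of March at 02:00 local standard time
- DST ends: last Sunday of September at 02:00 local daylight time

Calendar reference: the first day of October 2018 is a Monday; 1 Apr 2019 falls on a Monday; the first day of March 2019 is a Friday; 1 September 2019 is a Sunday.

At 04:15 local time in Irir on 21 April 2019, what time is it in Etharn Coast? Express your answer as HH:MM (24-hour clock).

22:15

1 October 2018 is a Monday, so the first Monday is October 1 and the fourth is October 22.
1 April 2019 is a Monday, so the first Saturday is April 6 and the fourth is April 27.
21 April 2019 falls between 22 October 2018 and 27 April 2019, so daylight saving is in effect and Irir is at UTC−01:00.
04:15 Irir + 1h = 05:15 UTC.
1 March 2019 is a Friday, so the first Sunday is March 3 and the third is March 17.
1 September 2019 is a Sunday, so Sundays fall on 1, 8, 15, 22, 29; the last is September 29.
At the standard offset (UTC−08:00), 05:15 UTC − 8h = 21:15 Etharn Coast standard time (rolling into the previous day, 20 April 2019).
The standard-time date in Etharn Coast, 20 April 2019, falls between 17 March and 29 September, so daylight saving is in effect and Etharn Coast is at UTC−07:00.
05:15 UTC − 7h = 22:15 Etharn Coast (rolling into the previous day, 20 April 2019).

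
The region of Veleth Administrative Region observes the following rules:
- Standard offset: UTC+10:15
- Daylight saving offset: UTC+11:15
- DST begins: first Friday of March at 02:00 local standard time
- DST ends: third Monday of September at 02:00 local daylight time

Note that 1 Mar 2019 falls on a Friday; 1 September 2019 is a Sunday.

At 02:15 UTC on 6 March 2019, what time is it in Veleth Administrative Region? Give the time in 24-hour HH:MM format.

1 March 2019 is a Friday, so the first Friday is March 1.
1 September 2019 is a Sunday, so the first Monday is September 2 and the third is September 16.
At the standard offset (UTC+10:15), 02:15 UTC + 10h15m = 12:30 Veleth Administrative Region standard time.
The standard-time date in Veleth Administrative Region, 6 March 2019, lies within the daylight-saving period (1 March – 16 September), so Veleth Administrative Region is on daylight time, UTC+11:15.
02:15 UTC + 11h15m = 13:30 local.

13:30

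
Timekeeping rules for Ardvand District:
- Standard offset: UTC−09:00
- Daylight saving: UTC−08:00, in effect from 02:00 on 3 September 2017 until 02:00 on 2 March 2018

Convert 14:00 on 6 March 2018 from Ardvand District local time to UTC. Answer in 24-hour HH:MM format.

6 March 2018 does not fall between 3 September 2017 and 2 March 2018, so daylight saving is not in effect and Ardvand District is at UTC−09:00.
14:00 local + 9h = 23:00 UTC.

23:00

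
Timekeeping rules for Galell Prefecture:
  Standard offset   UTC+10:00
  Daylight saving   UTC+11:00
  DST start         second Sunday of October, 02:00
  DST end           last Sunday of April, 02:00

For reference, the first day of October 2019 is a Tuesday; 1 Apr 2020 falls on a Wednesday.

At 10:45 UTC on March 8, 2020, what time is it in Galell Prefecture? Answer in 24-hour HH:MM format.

21:45

1 October 2019 is a Tuesday, so the first Sunday is October 6 and the second is October 13.
1 April 2020 is a Wednesday, so Sundays fall on 5, 12, 19, 26; the last is April 26.
At the standard offset (UTC+10:00), 10:45 UTC + 10h = 20:45 Galell Prefecture standard time.
Daylight saving runs 13 October 2019 – 26 April 2020; the standard-time date in Galell Prefecture, March 8, 2020, is inside that window, so Galell Prefecture is at UTC+11:00.
10:45 UTC + 11h = 21:45 local.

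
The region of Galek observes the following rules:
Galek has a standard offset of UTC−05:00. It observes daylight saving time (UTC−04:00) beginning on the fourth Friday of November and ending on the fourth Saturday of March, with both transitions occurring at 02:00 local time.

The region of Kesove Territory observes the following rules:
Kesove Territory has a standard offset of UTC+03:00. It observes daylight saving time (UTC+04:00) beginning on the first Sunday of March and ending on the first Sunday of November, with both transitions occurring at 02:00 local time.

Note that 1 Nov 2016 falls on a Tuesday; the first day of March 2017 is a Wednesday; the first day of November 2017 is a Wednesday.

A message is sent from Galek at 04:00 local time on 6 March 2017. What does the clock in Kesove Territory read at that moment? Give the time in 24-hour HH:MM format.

1 November 2016 is a Tuesday, so the first Friday is November 4 and the fourth is November 25.
1 March 2017 is a Wednesday, so the first Saturday is March 4 and the fourth is March 25.
Daylight saving runs 25 November 2016 – 25 March 2017; 6 March 2017 is inside that window, so Galek is at UTC−04:00.
04:00 Galek + 4h = 08:00 UTC.
1 March 2017 is a Wednesday, so the first Sunday is March 5.
1 November 2017 is a Wednesday, so the first Sunday is November 5.
At the standard offset (UTC+03:00), 08:00 UTC + 3h = 11:00 Kesove Territory standard time.
The standard-time date in Kesove Territory, 6 March 2017, falls between 5 March and 5 November, so daylight saving is in effect and Kesove Territory is at UTC+04:00.
08:00 UTC + 4h = 12:00 Kesove Territory.

12:00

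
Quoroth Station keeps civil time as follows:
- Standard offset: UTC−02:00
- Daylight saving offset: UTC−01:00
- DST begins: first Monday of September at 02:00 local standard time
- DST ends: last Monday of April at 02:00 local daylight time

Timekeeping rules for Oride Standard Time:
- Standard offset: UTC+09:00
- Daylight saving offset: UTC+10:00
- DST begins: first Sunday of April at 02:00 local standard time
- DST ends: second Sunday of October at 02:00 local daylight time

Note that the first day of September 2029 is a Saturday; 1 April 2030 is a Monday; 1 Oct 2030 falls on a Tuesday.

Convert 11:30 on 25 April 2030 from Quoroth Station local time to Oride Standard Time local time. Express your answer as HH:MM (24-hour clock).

1 September 2029 is a Saturday, so the first Monday is September 3.
1 April 2030 is a Monday, so Mondays fall on 1, 8, 15, 22, 29; the last is April 29.
Daylight saving runs 3 September 2029 – 29 April 2030; 25 April 2030 is inside that window, so Quoroth Station is at UTC−01:00.
11:30 Quoroth Station + 1h = 12:30 UTC.
1 April 2030 is a Monday, so the first Sunday is April 7.
1 October 2030 is a Tuesday, so the first Sunday is October 6 and the second is October 13.
At the standard offset (UTC+09:00), 12:30 UTC + 9h = 21:30 Oride Standard Time standard time.
Daylight saving runs 7 April – 13 October; the standard-time date in Oride Standard Time, 25 April 2030, is inside that window, so Oride Standard Time is at UTC+10:00.
12:30 UTC + 10h = 22:30 Oride Standard Time.

22:30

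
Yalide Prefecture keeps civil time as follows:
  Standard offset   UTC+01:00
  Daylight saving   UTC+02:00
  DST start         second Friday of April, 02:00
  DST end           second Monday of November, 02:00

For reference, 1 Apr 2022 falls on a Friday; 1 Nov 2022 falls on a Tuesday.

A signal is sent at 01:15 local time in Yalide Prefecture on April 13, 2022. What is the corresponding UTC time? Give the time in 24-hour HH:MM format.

1 April 2022 is a Friday, so the first Friday is April 1 and the second is April 8.
1 November 2022 is a Tuesday, so the first Monday is November 7 and the second is November 14.
Daylight saving runs 8 April – 14 November; April 13, 2022 is inside that window, so Yalide Prefecture is at UTC+02:00.
01:15 local − 2h = 23:15 UTC (rolling into the previous day, 12 April 2022).

23:15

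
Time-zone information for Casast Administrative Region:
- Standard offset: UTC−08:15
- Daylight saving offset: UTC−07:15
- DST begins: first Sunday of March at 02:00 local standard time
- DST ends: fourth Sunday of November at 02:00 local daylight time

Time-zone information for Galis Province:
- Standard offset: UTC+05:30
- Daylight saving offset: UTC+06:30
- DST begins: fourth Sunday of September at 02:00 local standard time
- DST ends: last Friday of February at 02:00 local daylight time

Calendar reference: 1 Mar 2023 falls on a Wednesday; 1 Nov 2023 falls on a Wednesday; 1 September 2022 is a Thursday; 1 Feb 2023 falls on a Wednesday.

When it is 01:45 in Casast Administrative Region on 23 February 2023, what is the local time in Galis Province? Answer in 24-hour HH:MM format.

16:30

1 March 2023 is a Wednesday, so the first Sunday is March 5.
1 November 2023 is a Wednesday, so the first Sunday is November 5 and the fourth is November 26.
23 February 2023 is outside the daylight-saving period (5 March – 26 November), so Casast Administrative Region is on standard time, UTC−08:15.
01:45 Casast Administrative Region + 8h15m = 10:00 UTC.
1 September 2022 is a Thursday, so the first Sunday is September 4 and the fourth is September 25.
1 February 2023 is a Wednesday, so Fridays fall on 3, 10, 17, 24; the last is February 24.
At the standard offset (UTC+05:30), 10:00 UTC + 5h30m = 15:30 Galis Province standard time.
The standard-time date in Galis Province, 23 February 2023, lies within the daylight-saving period (25 September 2022 – 24 February 2023), so Galis Province is on daylight time, UTC+06:30.
10:00 UTC + 6h30m = 16:30 Galis Province.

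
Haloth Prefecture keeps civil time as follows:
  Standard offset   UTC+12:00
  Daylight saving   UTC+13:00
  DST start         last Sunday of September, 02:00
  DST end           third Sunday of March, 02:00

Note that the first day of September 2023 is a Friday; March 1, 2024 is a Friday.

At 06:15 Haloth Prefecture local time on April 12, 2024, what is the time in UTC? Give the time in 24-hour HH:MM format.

1 September 2023 is a Friday, so Sundays fall on 3, 10, 17, 24; the last is September 24.
1 March 2024 is a Friday, so the first Sunday is March 3 and the third is March 17.
Daylight saving runs 24 September 2023 – 17 March 2024; April 12, 2024 is outside that window, so Haloth Prefecture is on standard time at UTC+12:00.
06:15 local − 12h = 18:15 UTC (rolling into the previous day, 11 April 2024).

18:15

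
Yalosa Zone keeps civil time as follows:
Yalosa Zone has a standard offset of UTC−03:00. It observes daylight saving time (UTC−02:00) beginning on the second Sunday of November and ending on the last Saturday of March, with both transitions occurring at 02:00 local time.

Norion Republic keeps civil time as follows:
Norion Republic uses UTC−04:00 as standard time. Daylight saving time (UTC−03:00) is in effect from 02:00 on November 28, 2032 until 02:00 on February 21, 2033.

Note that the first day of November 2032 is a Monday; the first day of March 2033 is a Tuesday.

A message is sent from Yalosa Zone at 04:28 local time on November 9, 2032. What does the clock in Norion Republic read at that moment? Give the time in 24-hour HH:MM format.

03:28

1 November 2032 is a Monday, so the first Sunday is November 7 and the second is November 14.
1 March 2033 is a Tuesday, so Saturdays fall on 5, 12, 19, 26; the last is March 26.
November 9, 2032 does not fall between 14 November 2032 and 26 March 2033, so daylight saving is not in effect and Yalosa Zone is at UTC−03:00.
04:28 Yalosa Zone + 3h = 07:28 UTC.
At the standard offset (UTC−04:00), 07:28 UTC − 4h = 03:28 Norion Republic standard time.
Daylight saving runs 28 November 2032 – 21 February 2033; the standard-time date in Norion Republic, November 9, 2032, is outside that window, so Norion Republic is on standard time at UTC−04:00.
07:28 UTC − 4h = 03:28 Norion Republic.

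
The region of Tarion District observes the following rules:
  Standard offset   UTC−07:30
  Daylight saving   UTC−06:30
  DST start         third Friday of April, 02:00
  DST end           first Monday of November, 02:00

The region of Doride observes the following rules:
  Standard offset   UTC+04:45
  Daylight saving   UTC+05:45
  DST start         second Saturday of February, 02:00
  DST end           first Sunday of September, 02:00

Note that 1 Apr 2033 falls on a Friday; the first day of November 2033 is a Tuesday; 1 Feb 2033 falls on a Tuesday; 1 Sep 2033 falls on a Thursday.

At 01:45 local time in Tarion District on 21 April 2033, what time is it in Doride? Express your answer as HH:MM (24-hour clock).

1 April 2033 is a Friday, so the first Friday is April 1 and the third is April 15.
1 November 2033 is a Tuesday, so the first Monday is November 7.
Daylight saving runs 15 April – 7 November; 21 April 2033 is inside that window, so Tarion District is at UTC−06:30.
01:45 Tarion District + 6h30m = 08:15 UTC.
1 February 2033 is a Tuesday, so the first Saturday is February 5 and the second is February 12.
1 September 2033 is a Thursday, so the first Sunday is September 4.
At the standard offset (UTC+04:45), 08:15 UTC + 4h45m = 13:00 Doride standard time.
Daylight saving runs 12 February – 4 September; the standard-time date in Doride, 21 April 2033, is inside that window, so Doride is at UTC+05:45.
08:15 UTC + 5h45m = 14:00 Doride.

14:00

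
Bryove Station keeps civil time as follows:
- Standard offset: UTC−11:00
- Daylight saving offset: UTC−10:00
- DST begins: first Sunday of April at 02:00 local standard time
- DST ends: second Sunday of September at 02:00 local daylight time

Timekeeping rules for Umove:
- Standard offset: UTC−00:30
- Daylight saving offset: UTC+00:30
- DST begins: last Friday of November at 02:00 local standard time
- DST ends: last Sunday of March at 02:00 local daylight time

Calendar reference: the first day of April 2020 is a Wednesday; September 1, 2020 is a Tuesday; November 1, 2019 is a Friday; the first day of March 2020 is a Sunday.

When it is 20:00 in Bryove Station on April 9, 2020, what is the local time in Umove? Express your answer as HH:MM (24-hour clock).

1 April 2020 is a Wednesday, so the first Sunday is April 5.
1 September 2020 is a Tuesday, so the first Sunday is September 6 and the second is September 13.
April 9, 2020 falls between 5 April and 13 September, so daylight saving is in effect and Bryove Station is at UTC−10:00.
20:00 Bryove Station + 10h = 06:00 UTC (rolling into the next day, 10 April 2020).
1 November 2019 is a Friday, so Fridays fall on 1, 8, 15, 22, 29; the last is November 29.
1 March 2020 is a Sunday, so Sundays fall on 1, 8, 15, 22, 29; the last is March 29.
At the standard offset (UTC−00:30), 06:00 UTC − 0h30m = 05:30 Umove standard time.
The standard-time date in Umove, April 10, 2020, does not fall between 29 November 2019 and 29 March 2020, so daylight saving is not in effect and Umove is at UTC−00:30.
06:00 UTC − 0h30m = 05:30 Umove.

05:30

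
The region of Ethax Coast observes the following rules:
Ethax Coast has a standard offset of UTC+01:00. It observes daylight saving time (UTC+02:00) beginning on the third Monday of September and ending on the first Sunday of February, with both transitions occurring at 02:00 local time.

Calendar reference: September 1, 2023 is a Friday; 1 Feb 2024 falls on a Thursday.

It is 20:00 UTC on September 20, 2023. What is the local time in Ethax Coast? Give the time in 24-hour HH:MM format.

22:00

1 September 2023 is a Friday, so the first Monday is September 4 and the third is September 18.
1 February 2024 is a Thursday, so the first Sunday is February 4.
At the standard offset (UTC+01:00), 20:00 UTC + 1h = 21:00 Ethax Coast standard time.
The standard-time date in Ethax Coast, September 20, 2023, falls between 18 September 2023 and 4 February 2024, so daylight saving is in effect and Ethax Coast is at UTC+02:00.
20:00 UTC + 2h = 22:00 local.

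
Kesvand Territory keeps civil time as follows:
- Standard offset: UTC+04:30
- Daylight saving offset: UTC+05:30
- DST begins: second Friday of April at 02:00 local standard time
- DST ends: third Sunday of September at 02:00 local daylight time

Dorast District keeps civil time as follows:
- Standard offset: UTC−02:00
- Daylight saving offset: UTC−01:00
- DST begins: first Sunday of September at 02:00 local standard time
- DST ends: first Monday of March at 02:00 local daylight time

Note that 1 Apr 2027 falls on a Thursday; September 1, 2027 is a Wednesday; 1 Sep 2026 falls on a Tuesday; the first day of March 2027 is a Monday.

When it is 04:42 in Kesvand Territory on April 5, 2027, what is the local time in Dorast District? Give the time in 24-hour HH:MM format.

22:12

1 April 2027 is a Thursday, so the first Friday is April 2 and the second is April 9.
1 September 2027 is a Wednesday, so the first Sunday is September 5 and the third is September 19.
Daylight saving runs 9 April – 19 September; April 5, 2027 is outside that window, so Kesvand Territory is on standard time at UTC+04:30.
04:42 Kesvand Territory − 4h30m = 00:12 UTC.
1 September 2026 is a Tuesday, so the first Sunday is September 6.
1 March 2027 is a Monday, so the first Monday is March 1.
At the standard offset (UTC−02:00), 00:12 UTC − 2h = 22:12 Dorast District standard time (rolling into the previous day, 4 April 2027).
Daylight saving runs 6 September 2026 – 1 March 2027; the standard-time date in Dorast District, April 4, 2027, is outside that window, so Dorast District is on standard time at UTC−02:00.
00:12 UTC − 2h = 22:12 Dorast District (rolling into the previous day, 4 April 2027).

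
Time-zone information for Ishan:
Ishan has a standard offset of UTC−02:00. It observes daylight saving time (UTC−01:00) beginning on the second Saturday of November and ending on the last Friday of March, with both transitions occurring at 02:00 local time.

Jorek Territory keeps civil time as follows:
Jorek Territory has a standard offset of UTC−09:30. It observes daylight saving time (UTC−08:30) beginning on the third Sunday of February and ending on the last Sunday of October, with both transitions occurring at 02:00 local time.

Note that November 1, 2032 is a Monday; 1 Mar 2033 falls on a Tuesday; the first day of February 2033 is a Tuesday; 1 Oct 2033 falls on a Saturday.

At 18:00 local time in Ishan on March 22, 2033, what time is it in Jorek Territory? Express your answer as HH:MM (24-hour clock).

1 November 2032 is a Monday, so the first Saturday is November 6 and the second is November 13.
1 March 2033 is a Tuesday, so Fridays fall on 4, 11, 18, 25; the last is March 25.
March 22, 2033 falls between 13 November 2032 and 25 March 2033, so daylight saving is in effect and Ishan is at UTC−01:00.
18:00 Ishan + 1h = 19:00 UTC.
1 February 2033 is a Tuesday, so the first Sunday is February 6 and the third is February 20.
1 October 2033 is a Saturday, so Sundays fall on 2, 9, 16, 23, 30; the last is October 30.
At the standard offset (UTC−09:30), 19:00 UTC − 9h30m = 09:30 Jorek Territory standard time.
The standard-time date in Jorek Territory, March 22, 2033, lies within the daylight-saving period (20 February – 30 October), so Jorek Territory is on daylight time, UTC−08:30.
19:00 UTC − 8h30m = 10:30 Jorek Territory.

10:30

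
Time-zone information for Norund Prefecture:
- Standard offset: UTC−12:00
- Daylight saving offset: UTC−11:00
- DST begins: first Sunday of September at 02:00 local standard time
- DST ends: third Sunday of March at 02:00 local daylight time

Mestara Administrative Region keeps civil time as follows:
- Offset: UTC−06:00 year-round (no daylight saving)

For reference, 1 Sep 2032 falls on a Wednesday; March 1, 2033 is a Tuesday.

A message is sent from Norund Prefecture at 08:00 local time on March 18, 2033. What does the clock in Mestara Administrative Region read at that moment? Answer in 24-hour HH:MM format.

13:00

1 September 2032 is a Wednesday, so the first Sunday is September 5.
1 March 2033 is a Tuesday, so the first Sunday is March 6 and the third is March 20.
Daylight saving runs 5 September 2032 – 20 March 2033; March 18, 2033 is inside that window, so Norund Prefecture is at UTC−11:00.
08:00 Norund Prefecture + 11h = 19:00 UTC.
Mestara Administrative Region has no daylight saving, so its offset is UTC−06:00 year-round.
19:00 UTC − 6h = 13:00 Mestara Administrative Region.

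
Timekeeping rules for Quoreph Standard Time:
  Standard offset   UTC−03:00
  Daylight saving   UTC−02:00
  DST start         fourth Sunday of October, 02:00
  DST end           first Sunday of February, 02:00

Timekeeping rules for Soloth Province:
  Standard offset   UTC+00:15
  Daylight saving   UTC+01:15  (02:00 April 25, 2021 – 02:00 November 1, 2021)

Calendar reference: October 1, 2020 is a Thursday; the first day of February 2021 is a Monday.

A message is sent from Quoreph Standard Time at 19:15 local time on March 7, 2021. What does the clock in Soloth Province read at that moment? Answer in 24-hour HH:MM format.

1 October 2020 is a Thursday, so the first Sunday is October 4 and the fourth is October 25.
1 February 2021 is a Monday, so the first Sunday is February 7.
March 7, 2021 is outside the daylight-saving period (25 October 2020 – 7 February 2021), so Quoreph Standard Time is on standard time, UTC−03:00.
19:15 Quoreph Standard Time + 3h = 22:15 UTC.
At the standard offset (UTC+00:15), 22:15 UTC + 0h15m = 22:30 Soloth Province standard time.
The standard-time date in Soloth Province, March 7, 2021, is outside the daylight-saving period (25 April – 1 November), so Soloth Province is on standard time, UTC+00:15.
22:15 UTC + 0h15m = 22:30 Soloth Province.

22:30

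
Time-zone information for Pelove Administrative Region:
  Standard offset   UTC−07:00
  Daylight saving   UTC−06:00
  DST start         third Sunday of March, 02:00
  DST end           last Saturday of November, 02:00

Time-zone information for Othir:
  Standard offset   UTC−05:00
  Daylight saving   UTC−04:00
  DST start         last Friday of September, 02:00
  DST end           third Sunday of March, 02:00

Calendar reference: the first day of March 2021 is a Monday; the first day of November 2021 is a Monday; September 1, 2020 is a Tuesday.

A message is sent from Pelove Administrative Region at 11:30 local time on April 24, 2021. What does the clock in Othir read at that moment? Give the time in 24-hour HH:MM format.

12:30

1 March 2021 is a Monday, so the first Sunday is March 7 and the third is March 21.
1 November 2021 is a Monday, so Saturdays fall on 6, 13, 20, 27; the last is November 27.
April 24, 2021 lies within the daylight-saving period (21 March – 27 November), so Pelove Administrative Region is on daylight time, UTC−06:00.
11:30 Pelove Administrative Region + 6h = 17:30 UTC.
1 September 2020 is a Tuesday, so Fridays fall on 4, 11, 18, 25; the last is September 25.
1 March 2021 is a Monday, so the first Sunday is March 7 and the third is March 21.
At the standard offset (UTC−05:00), 17:30 UTC − 5h = 12:30 Othir standard time.
The standard-time date in Othir, April 24, 2021, is outside the daylight-saving period (25 September 2020 – 21 March 2021), so Othir is on standard time, UTC−05:00.
17:30 UTC − 5h = 12:30 Othir.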